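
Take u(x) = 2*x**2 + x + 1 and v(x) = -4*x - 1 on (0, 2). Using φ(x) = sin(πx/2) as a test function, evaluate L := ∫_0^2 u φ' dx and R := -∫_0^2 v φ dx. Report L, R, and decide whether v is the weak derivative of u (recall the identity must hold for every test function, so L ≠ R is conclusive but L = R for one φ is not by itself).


LHS = -20/π, RHS = 20/π. No, v is not the weak derivative of u.

u(x) = 2*x**2 + x + 1, classical derivative u'(x) = 4*x + 1.
φ(x) = sin(πx/2), so φ'(x) = π*cos(π*x/2)/2.
Note φ(0) = φ(2) = 0, so the boundary term u·φ vanishes.
LHS = ∫_0^2 u(x) φ'(x) dx = ∫_0^2 (π*x^2*cos(π*x/2) + π*x*cos(π*x/2)/2 + π*cos(π*x/2)/2) dx. Term by term:
  ∫_0^2 π*cos(π*x/2)/2 dx = 0;  ∫_0^2 π*x^2*cos(π*x/2) dx = -16/π;  ∫_0^2 π*x*cos(π*x/2)/2 dx = -4/π.
Sum: 0 − 16/π − 4/π = -20/π.
So LHS = -20/π.
∫_0^2 v(x) φ(x) dx = ∫_0^2 (-4*x*sin(π*x/2) - sin(π*x/2)) dx. Term by term:
  ∫_0^2 -sin(π*x/2) dx = -4/π;  ∫_0^2 -4*x*sin(π*x/2) dx = -16/π.
Sum: -4/π − 16/π = -20/π.
So RHS = -∫_0^2 v(x) φ(x) dx = 20/π.
LHS − RHS = -40/π ≠ 0, so the identity fails.
(For a valid weak derivative the identity must hold for EVERY test function, in particular this one. The failure shows v is NOT the weak derivative of u.)
Correct weak derivative would be u'(x) = 4*x + 1.


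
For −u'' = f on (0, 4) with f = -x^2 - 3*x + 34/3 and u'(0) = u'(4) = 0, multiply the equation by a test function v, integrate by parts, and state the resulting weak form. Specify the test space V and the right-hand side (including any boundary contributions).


V = H^1(0, 4) (no boundary constraint on v; u is determined up to an additive constant); weak form: ∫_0^4 u'v' dx = ∫_0^4 (-x^2 - 3*x + 34/3) v dx for all v ∈ V.

Multiply both sides by a test function v and integrate from 0 to 4:
  ∫_0^4 −u''(x) v(x) dx = ∫_0^4 f(x) v(x) dx.
Integrate the LHS by parts once:
  ∫_0^4 −u'' v dx = −[u'(x) v(x)]_0^4 + ∫_0^4 u'(x) v'(x) dx.
Thus ∫_0^4 u'(x) v'(x) dx = ∫_0^4 f(x) v(x) dx + [u'(x) v(x)]_0^4.
Choose V so that boundary terms are either known or forced to vanish.
u has homogeneous Neumann: u'(0) = u'(4) = 0. So [u' v]_0^4 = 0·v(4) − 0·v(0) = 0 for any v; take V = H^1(0, 4).
Weak formulation: find u (satisfying any essential BC) such that ∫_0^4 u'(x) v'(x) dx = ∫_0^4 f v dx for all v ∈ V (homogeneous Neumann, so boundary terms vanish).
Substituting f(x) = -x^2 - 3*x + 34/3, the right-hand side is ∫_0^4 (-x^2 - 3*x + 34/3) v dx.
Compatibility check (pure Neumann): taking v ≡ 1 ∈ V gives 0 = ∫_0^4 f dx + (0) − (0), i.e. ∫_0^4 f dx must equal u'(0) − u'(4) = 0. Indeed ∫_0^4 (-x^2 - 3*x + 34/3) dx = 0, so the data are compatible. The solution is then unique only up to an additive constant (fix it e.g. by requiring ∫_0^4 u dx = 0).


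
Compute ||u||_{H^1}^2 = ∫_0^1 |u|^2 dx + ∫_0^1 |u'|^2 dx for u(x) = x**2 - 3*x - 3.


||u||_{H^1}^2 = 661/30

The H^1 norm (squared) on an interval (0, L) is
  ||u||_{H^1}^2 = ∫_0^L u(x)^2 dx + ∫_0^L u'(x)^2 dx.
Compute u'(x) = 2*x - 3.
Then u(x)^2 = x**4 - 6*x**3 + 3*x**2 + 18*x + 9 and u'(x)^2 = 4*x**2 - 12*x + 9.
Integrate each monomial from 0 to 1 using ∫_0^1 c·x^n dx = c·1^(n+1)/(n+1):
  ∫_0^1 u(x)^2 dx = ∫_0^1 (x^4 - 6*x^3 + 3*x^2 + 18*x + 9) dx. Term by term:
    ∫_0^1 x^4 dx = 1/5;  ∫_0^1 -6*x^3 dx = -3/2;  ∫_0^1 3*x^2 dx = 1;
    ∫_0^1 18*x dx = 9;  ∫_0^1 9 dx = 9.
  Sum: 1/5 − 3/2 + 1 + 9 + 9 = 177/10.
  ∫_0^1 u'(x)^2 dx = ∫_0^1 (4*x^2 - 12*x + 9) dx. Term by term:
    ∫_0^1 4*x^2 dx = 4/3;  ∫_0^1 -12*x dx = -6;  ∫_0^1 9 dx = 9.
  Sum: 4/3 − 6 + 9 = 13/3.
Adding: ||u||_{H^1}^2 = 177/10 + 13/3 = 661/30.


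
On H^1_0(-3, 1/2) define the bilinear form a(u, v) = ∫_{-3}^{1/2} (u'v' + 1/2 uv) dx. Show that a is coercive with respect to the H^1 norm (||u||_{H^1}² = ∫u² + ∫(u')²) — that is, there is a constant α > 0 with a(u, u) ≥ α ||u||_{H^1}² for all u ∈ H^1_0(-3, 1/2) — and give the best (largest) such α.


α = (49 + 8*π^2)/(2*(4*π^2 + 49))

Coercivity of a(·,·) on H^1_0(-3, 1/2) means a(u, u) ≥ α ||u||_{H^1}² for every u ∈ H^1_0.
The interval has length L = 7/2, and Poincaré/coercivity depend only on L. Here a(u, u) = ∫(u')² + (1/2)·∫u².
Here 0 < c = 1/2 < 1. The condition a(u,u) ≥ α||u||_{H^1}² reads (1−α)∫(u')² ≥ (α−c)∫u². Any admissible α is ≤ 1 (rapidly oscillating u have ∫u²/∫(u')² → 0), and α = 1 would force 0 ≥ (1−c)∫u², impossible since c < 1; so 1−α > 0. By the sharp Poincaré inequality on H^1_0 of an interval of length L, ∫(u')² ≥ (π/L)²∫u² with equality for the first sine mode sin(π(x−x₀)/L) (x₀ the left endpoint), so the inequality holds for all u iff (1−α)(π/L)² ≥ α − c, i.e. α ≤ ((π/L)² + c)/((π/L)² + 1) = (1 + c(L/π)²)/(1 + (L/π)²). With (π/L)² = 4*π^2/49 and c = 1/2, the largest admissible constant is α = ((π/L)² + c)/((π/L)² + 1).
Simplifying, α = (49 + 8*π^2)/(2*(4*π^2 + 49)).


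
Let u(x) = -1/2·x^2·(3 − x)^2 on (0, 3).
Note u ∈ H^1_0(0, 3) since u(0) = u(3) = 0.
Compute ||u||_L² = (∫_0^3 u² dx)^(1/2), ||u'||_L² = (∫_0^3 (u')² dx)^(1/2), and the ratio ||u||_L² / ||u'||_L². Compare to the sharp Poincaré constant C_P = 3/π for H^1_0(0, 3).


||u||_L² / ||u'||_L² = sqrt(3)/2 < C_P = 3/π.

u(x) = -1/2·x^2·(3 − x)^2, so u'(x) = x*(x*(3 - x) - (x - 3)^2).
u(x) = -1/2·x^2·(3 − x)^2 vanishes at x = 0 and x = 3, so u ∈ H^1_0(0, 3). Differentiate via the product rule and integrate the resulting polynomials term by term.
  ∫_0^3 u² dx = ∫_0^3 (x^8/4 - 3*x^7 + 27*x^6/2 - 27*x^5 + 81*x^4/4) dx. Term by term:
    ∫_0^3 x^8/4 dx = 2187/4;  ∫_0^3 -3*x^7 dx = -19683/8;  ∫_0^3 27*x^6/2 dx = 59049/14;
    ∫_0^3 -27*x^5 dx = -6561/2;  ∫_0^3 81*x^4/4 dx = 19683/20.
  Sum: 2187/4 − 19683/8 + 59049/14 − 6561/2 + 19683/20 = 2187/280.
  ∫_0^3 (u')² dx = ∫_0^3 (4*x^6 - 36*x^5 + 117*x^4 - 162*x^3 + 81*x^2) dx. Term by term:
    ∫_0^3 4*x^6 dx = 8748/7;  ∫_0^3 -36*x^5 dx = -4374;  ∫_0^3 117*x^4 dx = 28431/5;
    ∫_0^3 -162*x^3 dx = -6561/2;  ∫_0^3 81*x^2 dx = 729.
  Sum: 8748/7 − 4374 + 28431/5 − 6561/2 + 729 = 729/70.
∫_0^3 u² dx = 2187/280, so ||u||_L² = 27*sqrt(210)/140.
∫_0^3 (u')² dx = 729/70, so ||u'||_L² = 27*sqrt(70)/70.
Ratio ||u||_L² / ||u'||_L² = sqrt(3)/2.
Sharp Poincaré constant on H^1_0(0, 3) is C_P = L/π = 3/π, achieved by sin(π/3·x).
A polynomial bump cannot attain the sharp Poincaré constant (only the first sine eigenfunction does), so the ratio is strictly less than C_P, consistent with ||u||_L² ≤ C_P ||u'||_L².


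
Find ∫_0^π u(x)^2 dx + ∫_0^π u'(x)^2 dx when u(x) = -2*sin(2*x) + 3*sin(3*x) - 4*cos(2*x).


||u||_{H^1(0,π)}^2 = -144 + 95*π

u'(x) = 8*sin(2*x) - 4*cos(2*x) + 9*cos(3*x).
Expand u² and (u')² and integrate term by term on (0, π), using: for integers n ≥ 1, ∫_0^π sin²(nx) dx = ∫_0^π cos²(nx) dx = π/2; for n ≠ n', ∫_0^π sin(nx)sin(n'x) dx = ∫_0^π cos(nx)cos(n'x) dx = 0; and by product-to-sum, ∫_0^π sin(nx)cos(n'x) dx = ½∫_0^π [sin((n+n')x) + sin((n−n')x)] dx, which is 0 when n+n' is even and 2n/(n²−n'²) when n+n' is odd (it need not vanish on (0, π)).
  u² squared terms: (-4)²·∫cos(2x)² dx = 16·π/2 = 8*π;  (-2)²·∫sin(2x)² dx = 4·π/2 = 2*π;  (3)²·∫sin(3x)² dx = 9·π/2 = 9*π/2.
  u² cross terms: 2·(-4)·(-2)·∫cos(2x)·sin(2x) dx = 16·(0) = 0;  2·(-4)·(3)·∫cos(2x)·sin(3x) dx = -24·(6/5) = -144/5;  2·(-2)·(3)·∫sin(2x)·sin(3x) dx = -12·(0) = 0.
  So ∫_0^π u² dx = 8*π + 2*π + 9*π/2 + 0 − 144/5 + 0 = -144/5 + 29*π/2.
  (u')² squared terms: (-4)²·∫cos(2x)² dx = 16·π/2 = 8*π;  (8)²·∫sin(2x)² dx = 64·π/2 = 32*π;  (9)²·∫cos(3x)² dx = 81·π/2 = 81*π/2.
  (u')² cross terms: 2·(-4)·(8)·∫cos(2x)·sin(2x) dx = -64·(0) = 0;  2·(-4)·(9)·∫cos(2x)·cos(3x) dx = -72·(0) = 0;  2·(8)·(9)·∫sin(2x)·cos(3x) dx = 144·(-4/5) = -576/5.
  So ∫_0^π (u')² dx = 8*π + 32*π + 81*π/2 + 0 + 0 − 576/5 = -576/5 + 161*π/2.
||u||_{H^1}^2 = (-144/5 + 29*π/2) + (-576/5 + 161*π/2) = -144 + 95*π.


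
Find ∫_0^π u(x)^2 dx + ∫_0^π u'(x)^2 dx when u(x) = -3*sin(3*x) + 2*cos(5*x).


||u||_{H^1(0,π)}^2 = 97*π

u'(x) = -10*sin(5*x) - 9*cos(3*x).
Expand u² and (u')² and integrate term by term on (0, π), using: for integers n ≥ 1, ∫_0^π sin²(nx) dx = ∫_0^π cos²(nx) dx = π/2; for n ≠ n', ∫_0^π sin(nx)sin(n'x) dx = ∫_0^π cos(nx)cos(n'x) dx = 0; and by product-to-sum, ∫_0^π sin(nx)cos(n'x) dx = ½∫_0^π [sin((n+n')x) + sin((n−n')x)] dx, which is 0 when n+n' is even and 2n/(n²−n'²) when n+n' is odd (it need not vanish on (0, π)).
  u² squared terms: (-3)²·∫sin(3x)² dx = 9·π/2 = 9*π/2;  (2)²·∫cos(5x)² dx = 4·π/2 = 2*π.
  u² cross terms: 2·(-3)·(2)·∫sin(3x)·cos(5x) dx = -12·(0) = 0.
  So ∫_0^π u² dx = 9*π/2 + 2*π + 0 = 13*π/2.
  (u')² squared terms: (-10)²·∫sin(5x)² dx = 100·π/2 = 50*π;  (-9)²·∫cos(3x)² dx = 81·π/2 = 81*π/2.
  (u')² cross terms: 2·(-10)·(-9)·∫sin(5x)·cos(3x) dx = 180·(0) = 0.
  So ∫_0^π (u')² dx = 50*π + 81*π/2 + 0 = 181*π/2.
||u||_{H^1}^2 = (13*π/2) + (181*π/2) = 97*π.


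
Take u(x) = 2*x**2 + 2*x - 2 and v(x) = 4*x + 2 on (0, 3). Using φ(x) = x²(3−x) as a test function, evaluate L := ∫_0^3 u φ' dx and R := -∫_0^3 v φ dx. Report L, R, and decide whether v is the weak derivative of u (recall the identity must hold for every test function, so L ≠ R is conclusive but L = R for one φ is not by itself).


LHS = -621/10, RHS = -621/10. Yes, v = u' weakly.

u(x) = 2*x**2 + 2*x - 2, classical derivative u'(x) = 4*x + 2.
φ(x) = x²(3−x), so φ'(x) = 3*x*(2 - x).
Note φ(0) = φ(3) = 0, so the boundary term u·φ vanishes.
LHS = ∫_0^3 u(x) φ'(x) dx = ∫_0^3 (-6*x^4 + 6*x^3 + 18*x^2 - 12*x) dx. Term by term:
  ∫_0^3 -6*x^4 dx = -1458/5;  ∫_0^3 6*x^3 dx = 243/2;  ∫_0^3 18*x^2 dx = 162;
  ∫_0^3 -12*x dx = -54.
Sum: -1458/5 + 243/2 + 162 − 54 = -621/10.
So LHS = -621/10.
∫_0^3 v(x) φ(x) dx = ∫_0^3 (-4*x^4 + 10*x^3 + 6*x^2) dx. Term by term:
  ∫_0^3 -4*x^4 dx = -972/5;  ∫_0^3 10*x^3 dx = 405/2;  ∫_0^3 6*x^2 dx = 54.
Sum: -972/5 + 405/2 + 54 = 621/10.
So RHS = -∫_0^3 v(x) φ(x) dx = -621/10.
LHS = RHS, so the identity holds for this test φ.
Moreover u is smooth here and v(x) = u'(x) = 4*x + 2 pointwise, so the identity holds for every test function. Hence v is the weak derivative of u.


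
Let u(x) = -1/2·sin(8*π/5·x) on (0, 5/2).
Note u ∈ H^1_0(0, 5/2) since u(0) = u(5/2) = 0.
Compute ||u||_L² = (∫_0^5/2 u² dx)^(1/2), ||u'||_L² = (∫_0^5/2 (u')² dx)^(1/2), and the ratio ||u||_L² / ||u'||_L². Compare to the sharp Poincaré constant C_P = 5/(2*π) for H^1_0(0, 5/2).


||u||_L² / ||u'||_L² = 5/(8*π) < C_P = 5/(2*π).

u(x) = -1/2·sin(8*π/5·x), so u'(x) = -4*π*cos(8*π*x/5)/5.
Writing u(x) = A·sin(kπx/L) with A = -1/2 and k = 4, use ∫_0^L sin²(kπx/L) dx = L/2 and ∫_0^L cos²(kπx/L) dx = L/2.
u² = 1/4·sin²(8*π/5·x) and (u')² = 16*π^2/25·cos²(8*π/5·x), and each of sin², cos² integrates to L/2 = 5/4 over (0, 5/2).
∫_0^5/2 u² dx = 5/16, so ||u||_L² = sqrt(5)/4.
∫_0^5/2 (u')² dx = 4*π^2/5, so ||u'||_L² = 2*sqrt(5)*π/5.
Ratio ||u||_L² / ||u'||_L² = 5/(8*π).
Sharp Poincaré constant on H^1_0(0, 5/2) is C_P = L/π = 5/(2*π), achieved by sin(2*π/5·x).
This is the k = 4 harmonic; the ratio L/(kπ) is strictly less than C_P = L/π, consistent with the sharp inequality ||u||_L² ≤ C_P ||u'||_L².


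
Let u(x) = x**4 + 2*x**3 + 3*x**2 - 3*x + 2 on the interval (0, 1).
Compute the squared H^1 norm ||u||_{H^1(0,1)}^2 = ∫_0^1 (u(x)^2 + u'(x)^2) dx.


||u||_{H^1}^2 = 2257/63

The H^1 norm (squared) on an interval (0, L) is
  ||u||_{H^1}^2 = ∫_0^L u(x)^2 dx + ∫_0^L u'(x)^2 dx.
Compute u'(x) = 4*x**3 + 6*x**2 + 6*x - 3.
Then u(x)^2 = x**8 + 4*x**7 + 10*x**6 + 6*x**5 + x**4 - 10*x**3 + 21*x**2 - 12*x + 4 and u'(x)^2 = 16*x**6 + 48*x**5 + 84*x**4 + 48*x**3 - 36*x + 9.
Integrate each monomial from 0 to 1 using ∫_0^1 c·x^n dx = c·1^(n+1)/(n+1):
  ∫_0^1 u(x)^2 dx = ∫_0^1 (x^8 + 4*x^7 + 10*x^6 + 6*x^5 + x^4 - 10*x^3 + 21*x^2 - 12*x + 4) dx. Term by term:
    ∫_0^1 x^8 dx = 1/9;  ∫_0^1 4*x^7 dx = 1/2;  ∫_0^1 10*x^6 dx = 10/7;
    ∫_0^1 6*x^5 dx = 1;  ∫_0^1 x^4 dx = 1/5;  ∫_0^1 -10*x^3 dx = -5/2;
    ∫_0^1 21*x^2 dx = 7;  ∫_0^1 -12*x dx = -6;  ∫_0^1 4 dx = 4.
  Sum: 1/9 + 1/2 + 10/7 + 1 + 1/5 − 5/2 + 7 − 6 + 4 = 1808/315.
  ∫_0^1 u'(x)^2 dx = ∫_0^1 (16*x^6 + 48*x^5 + 84*x^4 + 48*x^3 - 36*x + 9) dx. Term by term:
    ∫_0^1 16*x^6 dx = 16/7;  ∫_0^1 48*x^5 dx = 8;  ∫_0^1 84*x^4 dx = 84/5;
    ∫_0^1 48*x^3 dx = 12;  ∫_0^1 -36*x dx = -18;  ∫_0^1 9 dx = 9.
  Sum: 16/7 + 8 + 84/5 + 12 − 18 + 9 = 1053/35.
Adding: ||u||_{H^1}^2 = 1808/315 + 1053/35 = 2257/63.


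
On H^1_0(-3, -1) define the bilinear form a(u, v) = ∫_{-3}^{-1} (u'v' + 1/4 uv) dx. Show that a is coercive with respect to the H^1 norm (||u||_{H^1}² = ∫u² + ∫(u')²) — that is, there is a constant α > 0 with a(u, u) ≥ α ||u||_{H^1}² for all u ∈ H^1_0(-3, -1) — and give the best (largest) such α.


α = (1 + π^2)/(4 + π^2)

Coercivity of a(·,·) on H^1_0(-3, -1) means a(u, u) ≥ α ||u||_{H^1}² for every u ∈ H^1_0.
The interval has length L = 2, and Poincaré/coercivity depend only on L. Here a(u, u) = ∫(u')² + (1/4)·∫u².
Here 0 < c = 1/4 < 1. The condition a(u,u) ≥ α||u||_{H^1}² reads (1−α)∫(u')² ≥ (α−c)∫u². Any admissible α is ≤ 1 (rapidly oscillating u have ∫u²/∫(u')² → 0), and α = 1 would force 0 ≥ (1−c)∫u², impossible since c < 1; so 1−α > 0. By the sharp Poincaré inequality on H^1_0 of an interval of length L, ∫(u')² ≥ (π/L)²∫u² with equality for the first sine mode sin(π(x−x₀)/L) (x₀ the left endpoint), so the inequality holds for all u iff (1−α)(π/L)² ≥ α − c, i.e. α ≤ ((π/L)² + c)/((π/L)² + 1) = (1 + c(L/π)²)/(1 + (L/π)²). With (π/L)² = π^2/4 and c = 1/4, the largest admissible constant is α = ((π/L)² + c)/((π/L)² + 1).
Simplifying, α = (1 + π^2)/(4 + π^2).


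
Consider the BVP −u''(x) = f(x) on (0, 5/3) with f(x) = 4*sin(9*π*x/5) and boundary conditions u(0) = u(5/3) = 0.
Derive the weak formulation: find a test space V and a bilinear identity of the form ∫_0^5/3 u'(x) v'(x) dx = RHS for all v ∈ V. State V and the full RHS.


V = H^1_0(0, 5/3) (so v(0) = v(5/3) = 0); weak form: ∫_0^5/3 u'v' dx = ∫_0^5/3 (4*sin(9*π*x/5)) v dx for all v ∈ V.

Multiply both sides by a test function v and integrate from 0 to 5/3:
  ∫_0^5/3 −u''(x) v(x) dx = ∫_0^5/3 f(x) v(x) dx.
Integrate the LHS by parts once:
  ∫_0^5/3 −u'' v dx = −[u'(x) v(x)]_0^5/3 + ∫_0^5/3 u'(x) v'(x) dx.
Thus ∫_0^5/3 u'(x) v'(x) dx = ∫_0^5/3 f(x) v(x) dx + [u'(x) v(x)]_0^5/3.
Choose V so that boundary terms are either known or forced to vanish.
u is Dirichlet: u(0) = u(5/3) = 0. Let V = H^1_0(0, 5/3); then v(0) = v(5/3) = 0, and [u' v]_0^5/3 = 0.
Weak formulation: find u (satisfying any essential BC) such that ∫_0^5/3 u'(x) v'(x) dx = ∫_0^5/3 f v dx for all v ∈ V.
Substituting f(x) = 4*sin(9*π*x/5), the right-hand side is ∫_0^5/3 (4*sin(9*π*x/5)) v dx.


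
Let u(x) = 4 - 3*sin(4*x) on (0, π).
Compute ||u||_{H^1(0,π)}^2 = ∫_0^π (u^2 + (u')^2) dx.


||u||_{H^1(0,π)}^2 = 185*π/2

u'(x) = -12*cos(4*x).
Expand u² and (u')² and integrate term by term on (0, π), using: for integers n ≥ 1, ∫_0^π sin²(nx) dx = ∫_0^π cos²(nx) dx = π/2; for n ≠ n', ∫_0^π sin(nx)sin(n'x) dx = ∫_0^π cos(nx)cos(n'x) dx = 0; and by product-to-sum, ∫_0^π sin(nx)cos(n'x) dx = ½∫_0^π [sin((n+n')x) + sin((n−n')x)] dx, which is 0 when n+n' is even and 2n/(n²−n'²) when n+n' is odd (it need not vanish on (0, π)). For the constant mode: ∫_0^π 1 dx = π, ∫_0^π cos(nx) dx = 0, ∫_0^π sin(nx) dx = (1−(−1)^n)/n.
  u² squared terms: (4)²·∫1 dx = 16·π = 16*π;  (-3)²·∫sin(4x)² dx = 9·π/2 = 9*π/2.
  u² cross terms: 2·(4)·(-3)·∫1·sin(4x) dx = -24·(0) = 0.
  So ∫_0^π u² dx = 16*π + 9*π/2 + 0 = 41*π/2.
  (u')² squared terms: (-12)²·∫cos(4x)² dx = 144·π/2 = 72*π.
  So ∫_0^π (u')² dx = 72*π.
||u||_{H^1}^2 = (41*π/2) + (72*π) = 185*π/2.


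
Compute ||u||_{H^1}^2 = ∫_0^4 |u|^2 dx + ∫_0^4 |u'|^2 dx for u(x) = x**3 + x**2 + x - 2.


||u||_{H^1}^2 = 732148/105

The H^1 norm (squared) on an interval (0, L) is
  ||u||_{H^1}^2 = ∫_0^L u(x)^2 dx + ∫_0^L u'(x)^2 dx.
Compute u'(x) = 3*x**2 + 2*x + 1.
Then u(x)^2 = x**6 + 2*x**5 + 3*x**4 - 2*x**3 - 3*x**2 - 4*x + 4 and u'(x)^2 = 9*x**4 + 12*x**3 + 10*x**2 + 4*x + 1.
Integrate each monomial from 0 to 4 using ∫_0^4 c·x^n dx = c·4^(n+1)/(n+1):
  ∫_0^4 u(x)^2 dx = ∫_0^4 (x^6 + 2*x^5 + 3*x^4 - 2*x^3 - 3*x^2 - 4*x + 4) dx. Term by term:
    ∫_0^4 x^6 dx = 16384/7;  ∫_0^4 2*x^5 dx = 4096/3;  ∫_0^4 3*x^4 dx = 3072/5;
    ∫_0^4 -2*x^3 dx = -128;  ∫_0^4 -3*x^2 dx = -64;  ∫_0^4 -4*x dx = -32;
    ∫_0^4 4 dx = 16.
  Sum: 16384/7 + 4096/3 + 3072/5 − 128 − 64 − 32 + 16 = 431792/105.
  ∫_0^4 u'(x)^2 dx = ∫_0^4 (9*x^4 + 12*x^3 + 10*x^2 + 4*x + 1) dx. Term by term:
    ∫_0^4 9*x^4 dx = 9216/5;  ∫_0^4 12*x^3 dx = 768;  ∫_0^4 10*x^2 dx = 640/3;
    ∫_0^4 4*x dx = 32;  ∫_0^4 1 dx = 4.
  Sum: 9216/5 + 768 + 640/3 + 32 + 4 = 42908/15.
Adding: ||u||_{H^1}^2 = 431792/105 + 42908/15 = 732148/105.


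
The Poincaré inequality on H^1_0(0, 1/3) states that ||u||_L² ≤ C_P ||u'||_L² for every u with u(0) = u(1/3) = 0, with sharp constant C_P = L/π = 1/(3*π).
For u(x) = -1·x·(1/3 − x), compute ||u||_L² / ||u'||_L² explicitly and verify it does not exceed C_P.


||u||_L² / ||u'||_L² = sqrt(10)/30 < C_P = 1/(3*π).

u(x) = -1·x·(1/3 − x), so u'(x) = 2*x - 1/3.
u(x) = -1·x·(1/3 − x) vanishes at x = 0 and x = 1/3, so u ∈ H^1_0(0, 1/3). Differentiate via the product rule and integrate the resulting polynomials term by term.
  ∫_0^1/3 u² dx = ∫_0^1/3 (x^4 - 2*x^3/3 + x^2/9) dx. Term by term:
    ∫_0^1/3 x^4 dx = 1/1215;  ∫_0^1/3 -2*x^3/3 dx = -1/486;  ∫_0^1/3 x^2/9 dx = 1/729.
  Sum: 1/1215 − 1/486 + 1/729 = 1/7290.
  ∫_0^1/3 (u')² dx = ∫_0^1/3 (4*x^2 - 4*x/3 + 1/9) dx. Term by term:
    ∫_0^1/3 4*x^2 dx = 4/81;  ∫_0^1/3 -4*x/3 dx = -2/27;  ∫_0^1/3 1/9 dx = 1/27.
  Sum: 4/81 − 2/27 + 1/27 = 1/81.
∫_0^1/3 u² dx = 1/7290, so ||u||_L² = sqrt(10)/270.
∫_0^1/3 (u')² dx = 1/81, so ||u'||_L² = 1/9.
Ratio ||u||_L² / ||u'||_L² = sqrt(10)/30.
Sharp Poincaré constant on H^1_0(0, 1/3) is C_P = L/π = 1/(3*π), achieved by sin(3*π·x).
A polynomial bump cannot attain the sharp Poincaré constant (only the first sine eigenfunction does), so the ratio is strictly less than C_P, consistent with ||u||_L² ≤ C_P ||u'||_L².


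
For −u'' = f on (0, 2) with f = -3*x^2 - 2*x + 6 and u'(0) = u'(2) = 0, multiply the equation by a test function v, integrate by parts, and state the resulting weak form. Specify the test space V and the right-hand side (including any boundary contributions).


V = H^1(0, 2) (no boundary constraint on v; u is determined up to an additive constant); weak form: ∫_0^2 u'v' dx = ∫_0^2 (-3*x^2 - 2*x + 6) v dx for all v ∈ V.

Multiply both sides by a test function v and integrate from 0 to 2:
  ∫_0^2 −u''(x) v(x) dx = ∫_0^2 f(x) v(x) dx.
Integrate the LHS by parts once:
  ∫_0^2 −u'' v dx = −[u'(x) v(x)]_0^2 + ∫_0^2 u'(x) v'(x) dx.
Thus ∫_0^2 u'(x) v'(x) dx = ∫_0^2 f(x) v(x) dx + [u'(x) v(x)]_0^2.
Choose V so that boundary terms are either known or forced to vanish.
u has homogeneous Neumann: u'(0) = u'(2) = 0. So [u' v]_0^2 = 0·v(2) − 0·v(0) = 0 for any v; take V = H^1(0, 2).
Weak formulation: find u (satisfying any essential BC) such that ∫_0^2 u'(x) v'(x) dx = ∫_0^2 f v dx for all v ∈ V (homogeneous Neumann, so boundary terms vanish).
Substituting f(x) = -3*x^2 - 2*x + 6, the right-hand side is ∫_0^2 (-3*x^2 - 2*x + 6) v dx.
Compatibility check (pure Neumann): taking v ≡ 1 ∈ V gives 0 = ∫_0^2 f dx + (0) − (0), i.e. ∫_0^2 f dx must equal u'(0) − u'(2) = 0. Indeed ∫_0^2 (-3*x^2 - 2*x + 6) dx = 0, so the data are compatible. The solution is then unique only up to an additive constant (fix it e.g. by requiring ∫_0^2 u dx = 0).


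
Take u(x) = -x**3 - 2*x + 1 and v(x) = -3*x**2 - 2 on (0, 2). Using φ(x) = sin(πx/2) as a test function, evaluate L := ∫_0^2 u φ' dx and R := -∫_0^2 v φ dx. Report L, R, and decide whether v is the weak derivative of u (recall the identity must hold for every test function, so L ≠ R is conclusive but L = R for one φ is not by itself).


LHS = -96/π^3 + 32/π, RHS = -96/π^3 + 32/π. Yes, v = u' weakly.

u(x) = -x**3 - 2*x + 1, classical derivative u'(x) = -3*x**2 - 2.
φ(x) = sin(πx/2), so φ'(x) = π*cos(π*x/2)/2.
Note φ(0) = φ(2) = 0, so the boundary term u·φ vanishes.
LHS = ∫_0^2 u(x) φ'(x) dx = ∫_0^2 (-π*x^3*cos(π*x/2)/2 - π*x*cos(π*x/2) + π*cos(π*x/2)/2) dx. Term by term:
  ∫_0^2 π*cos(π*x/2)/2 dx = 0;  ∫_0^2 -π*x*cos(π*x/2) dx = 8/π;  ∫_0^2 -π*x^3*cos(π*x/2)/2 dx = -96/π^3 + 24/π.
Sum: 0 + 8/π + -96/π^3 + 24/π = -96/π^3 + 32/π.
So LHS = -96/π^3 + 32/π.
∫_0^2 v(x) φ(x) dx = ∫_0^2 (-3*x^2*sin(π*x/2) - 2*sin(π*x/2)) dx. Term by term:
  ∫_0^2 -2*sin(π*x/2) dx = -8/π;  ∫_0^2 -3*x^2*sin(π*x/2) dx = -24/π + 96/π^3.
Sum: -8/π + -24/π + 96/π^3 = -32/π + 96/π^3.
So RHS = -∫_0^2 v(x) φ(x) dx = -96/π^3 + 32/π.
LHS = RHS, so the identity holds for this test φ.
Moreover u is smooth here and v(x) = u'(x) = -3*x**2 - 2 pointwise, so the identity holds for every test function. Hence v is the weak derivative of u.


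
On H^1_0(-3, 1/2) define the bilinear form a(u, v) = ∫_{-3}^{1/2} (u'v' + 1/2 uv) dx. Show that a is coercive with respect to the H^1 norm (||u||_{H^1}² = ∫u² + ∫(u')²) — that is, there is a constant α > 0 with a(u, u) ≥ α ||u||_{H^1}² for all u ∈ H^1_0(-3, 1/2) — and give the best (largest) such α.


α = (49 + 8*π^2)/(2*(4*π^2 + 49))

Coercivity of a(·,·) on H^1_0(-3, 1/2) means a(u, u) ≥ α ||u||_{H^1}² for every u ∈ H^1_0.
The interval has length L = 7/2, and Poincaré/coercivity depend only on L. Here a(u, u) = ∫(u')² + (1/2)·∫u².
Here 0 < c = 1/2 < 1. The condition a(u,u) ≥ α||u||_{H^1}² reads (1−α)∫(u')² ≥ (α−c)∫u². Any admissible α is ≤ 1 (rapidly oscillating u have ∫u²/∫(u')² → 0), and α = 1 would force 0 ≥ (1−c)∫u², impossible since c < 1; so 1−α > 0. By the sharp Poincaré inequality on H^1_0 of an interval of length L, ∫(u')² ≥ (π/L)²∫u² with equality for the first sine mode sin(π(x−x₀)/L) (x₀ the left endpoint), so the inequality holds for all u iff (1−α)(π/L)² ≥ α − c, i.e. α ≤ ((π/L)² + c)/((π/L)² + 1) = (1 + c(L/π)²)/(1 + (L/π)²). With (π/L)² = 4*π^2/49 and c = 1/2, the largest admissible constant is α = ((π/L)² + c)/((π/L)² + 1).
Simplifying, α = (49 + 8*π^2)/(2*(4*π^2 + 49)).


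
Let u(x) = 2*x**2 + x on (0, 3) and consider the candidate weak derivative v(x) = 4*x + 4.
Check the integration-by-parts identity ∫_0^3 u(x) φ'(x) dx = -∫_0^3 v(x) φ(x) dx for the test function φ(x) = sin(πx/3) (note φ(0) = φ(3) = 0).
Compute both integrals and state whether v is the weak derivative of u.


LHS = -42/π, RHS = -60/π. No, v is not the weak derivative of u.

u(x) = 2*x**2 + x, classical derivative u'(x) = 4*x + 1.
φ(x) = sin(πx/3), so φ'(x) = π*cos(π*x/3)/3.
Note φ(0) = φ(3) = 0, so the boundary term u·φ vanishes.
LHS = ∫_0^3 u(x) φ'(x) dx = ∫_0^3 (2*π*x^2*cos(π*x/3)/3 + π*x*cos(π*x/3)/3) dx. Term by term:
  ∫_0^3 π*x*cos(π*x/3)/3 dx = -6/π;  ∫_0^3 2*π*x^2*cos(π*x/3)/3 dx = -36/π.
Sum: -6/π − 36/π = -42/π.
So LHS = -42/π.
∫_0^3 v(x) φ(x) dx = ∫_0^3 (4*x*sin(π*x/3) + 4*sin(π*x/3)) dx. Term by term:
  ∫_0^3 4*sin(π*x/3) dx = 24/π;  ∫_0^3 4*x*sin(π*x/3) dx = 36/π.
Sum: 24/π + 36/π = 60/π.
So RHS = -∫_0^3 v(x) φ(x) dx = -60/π.
LHS − RHS = 18/π ≠ 0, so the identity fails.
(For a valid weak derivative the identity must hold for EVERY test function, in particular this one. The failure shows v is NOT the weak derivative of u.)
Correct weak derivative would be u'(x) = 4*x + 1.


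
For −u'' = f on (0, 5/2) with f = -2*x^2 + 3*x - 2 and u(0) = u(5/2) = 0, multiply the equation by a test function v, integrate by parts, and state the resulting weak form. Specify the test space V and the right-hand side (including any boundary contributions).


V = H^1_0(0, 5/2) (so v(0) = v(5/2) = 0); weak form: ∫_0^5/2 u'v' dx = ∫_0^5/2 (-2*x^2 + 3*x - 2) v dx for all v ∈ V.

Multiply both sides by a test function v and integrate from 0 to 5/2:
  ∫_0^5/2 −u''(x) v(x) dx = ∫_0^5/2 f(x) v(x) dx.
Integrate the LHS by parts once:
  ∫_0^5/2 −u'' v dx = −[u'(x) v(x)]_0^5/2 + ∫_0^5/2 u'(x) v'(x) dx.
Thus ∫_0^5/2 u'(x) v'(x) dx = ∫_0^5/2 f(x) v(x) dx + [u'(x) v(x)]_0^5/2.
Choose V so that boundary terms are either known or forced to vanish.
u is Dirichlet: u(0) = u(5/2) = 0. Let V = H^1_0(0, 5/2); then v(0) = v(5/2) = 0, and [u' v]_0^5/2 = 0.
Weak formulation: find u (satisfying any essential BC) such that ∫_0^5/2 u'(x) v'(x) dx = ∫_0^5/2 f v dx for all v ∈ V.
Substituting f(x) = -2*x^2 + 3*x - 2, the right-hand side is ∫_0^5/2 (-2*x^2 + 3*x - 2) v dx.


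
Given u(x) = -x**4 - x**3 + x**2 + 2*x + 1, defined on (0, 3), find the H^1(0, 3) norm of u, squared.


||u||_{H^1}^2 = 1349877/140

The H^1 norm (squared) on an interval (0, L) is
  ||u||_{H^1}^2 = ∫_0^L u(x)^2 dx + ∫_0^L u'(x)^2 dx.
Compute u'(x) = -4*x**3 - 3*x**2 + 2*x + 2.
Then u(x)^2 = x**8 + 2*x**7 - x**6 - 6*x**5 - 5*x**4 + 2*x**3 + 6*x**2 + 4*x + 1 and u'(x)^2 = 16*x**6 + 24*x**5 - 7*x**4 - 28*x**3 - 8*x**2 + 8*x + 4.
Integrate each monomial from 0 to 3 using ∫_0^3 c·x^n dx = c·3^(n+1)/(n+1):
  ∫_0^3 u(x)^2 dx = ∫_0^3 (x^8 + 2*x^7 - x^6 - 6*x^5 - 5*x^4 + 2*x^3 + 6*x^2 + 4*x + 1) dx. Term by term:
    ∫_0^3 x^8 dx = 2187;  ∫_0^3 2*x^7 dx = 6561/4;  ∫_0^3 -x^6 dx = -2187/7;
    ∫_0^3 -6*x^5 dx = -729;  ∫_0^3 -5*x^4 dx = -243;  ∫_0^3 2*x^3 dx = 81/2;
    ∫_0^3 6*x^2 dx = 54;  ∫_0^3 4*x dx = 18;  ∫_0^3 1 dx = 3.
  Sum: 2187 + 6561/4 − 2187/7 − 729 − 243 + 81/2 + 54 + 18 + 3 = 74433/28.
  ∫_0^3 u'(x)^2 dx = ∫_0^3 (16*x^6 + 24*x^5 - 7*x^4 - 28*x^3 - 8*x^2 + 8*x + 4) dx. Term by term:
    ∫_0^3 16*x^6 dx = 34992/7;  ∫_0^3 24*x^5 dx = 2916;  ∫_0^3 -7*x^4 dx = -1701/5;
    ∫_0^3 -28*x^3 dx = -567;  ∫_0^3 -8*x^2 dx = -72;  ∫_0^3 8*x dx = 36;
    ∫_0^3 4 dx = 12.
  Sum: 34992/7 + 2916 − 1701/5 − 567 − 72 + 36 + 12 = 244428/35.
Adding: ||u||_{H^1}^2 = 74433/28 + 244428/35 = 1349877/140.


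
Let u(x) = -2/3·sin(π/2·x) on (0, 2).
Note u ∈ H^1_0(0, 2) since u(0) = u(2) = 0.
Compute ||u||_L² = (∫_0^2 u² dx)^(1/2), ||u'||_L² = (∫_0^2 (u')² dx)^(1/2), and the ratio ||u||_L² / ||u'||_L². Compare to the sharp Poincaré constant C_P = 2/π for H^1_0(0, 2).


||u||_L² / ||u'||_L² = 2/π = C_P.

u(x) = -2/3·sin(π/2·x), so u'(x) = -π*cos(π*x/2)/3.
Writing u(x) = A·sin(kπx/L) with A = -2/3 and k = 1, use ∫_0^L sin²(kπx/L) dx = L/2 and ∫_0^L cos²(kπx/L) dx = L/2.
u² = 4/9·sin²(π/2·x) and (u')² = π^2/9·cos²(π/2·x), and each of sin², cos² integrates to L/2 = 1 over (0, 2).
∫_0^2 u² dx = 4/9, so ||u||_L² = 2/3.
∫_0^2 (u')² dx = π^2/9, so ||u'||_L² = π/3.
Ratio ||u||_L² / ||u'||_L² = 2/π.
Sharp Poincaré constant on H^1_0(0, 2) is C_P = L/π = 2/π, achieved by sin(π/2·x).
This is the k = 1 eigenfunction (up to amplitude), so the ratio equals the sharp Poincaré constant exactly.


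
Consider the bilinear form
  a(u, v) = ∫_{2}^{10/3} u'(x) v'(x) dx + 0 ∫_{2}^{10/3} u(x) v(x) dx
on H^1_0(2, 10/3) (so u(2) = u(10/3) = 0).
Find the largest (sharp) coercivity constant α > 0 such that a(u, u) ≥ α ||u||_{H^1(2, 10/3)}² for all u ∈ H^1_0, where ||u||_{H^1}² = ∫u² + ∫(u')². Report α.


α = 9*π^2/(16 + 9*π^2)

Coercivity of a(·,·) on H^1_0(2, 10/3) means a(u, u) ≥ α ||u||_{H^1}² for every u ∈ H^1_0.
The interval has length L = 4/3, and Poincaré/coercivity depend only on L. Here a(u, u) = ∫(u')² + (0)·∫u².
Here c = 0, so a(u,u) = ∫(u')² alone. The condition a(u,u) ≥ α||u||_{H^1}² reads (1−α)∫(u')² ≥ (α−c)∫u². Any admissible α is ≤ 1 (rapidly oscillating u have ∫u²/∫(u')² → 0), and α = 1 would force 0 ≥ (1−c)∫u², impossible since c < 1; so 1−α > 0. By the sharp Poincaré inequality on H^1_0 of an interval of length L, ∫(u')² ≥ (π/L)²∫u² with equality for the first sine mode sin(π(x−x₀)/L) (x₀ the left endpoint), so the inequality holds for all u iff (1−α)(π/L)² ≥ α − c, i.e. α ≤ ((π/L)² + c)/((π/L)² + 1) = (1 + c(L/π)²)/(1 + (L/π)²). (Direct route, valid since c ≤ 0: Poincaré gives c∫u² ≥ c(L/π)²∫(u')², so a(u,u) ≥ (1 + c(L/π)²)∫(u')², while ||u||_{H^1}² ≤ (1 + (L/π)²)∫(u')²; dividing yields the same α.) With (π/L)² = 9*π^2/16 and c = 0, the largest admissible constant is α = ((π/L)² + c)/((π/L)² + 1).
Simplifying, α = 9*π^2/(16 + 9*π^2).


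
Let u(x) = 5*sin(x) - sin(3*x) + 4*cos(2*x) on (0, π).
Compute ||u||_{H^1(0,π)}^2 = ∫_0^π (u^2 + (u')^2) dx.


||u||_{H^1(0,π)}^2 = -544/3 + 70*π

u'(x) = -8*sin(2*x) + 5*cos(x) - 3*cos(3*x).
Expand u² and (u')² and integrate term by term on (0, π), using: for integers n ≥ 1, ∫_0^π sin²(nx) dx = ∫_0^π cos²(nx) dx = π/2; for n ≠ n', ∫_0^π sin(nx)sin(n'x) dx = ∫_0^π cos(nx)cos(n'x) dx = 0; and by product-to-sum, ∫_0^π sin(nx)cos(n'x) dx = ½∫_0^π [sin((n+n')x) + sin((n−n')x)] dx, which is 0 when n+n' is even and 2n/(n²−n'²) when n+n' is odd (it need not vanish on (0, π)).
  u² squared terms: (-1)²·∫sin(3x)² dx = 1·π/2 = π/2;  (4)²·∫cos(2x)² dx = 16·π/2 = 8*π;  (5)²·∫sin(x)² dx = 25·π/2 = 25*π/2.
  u² cross terms: 2·(-1)·(4)·∫sin(3x)·cos(2x) dx = -8·(6/5) = -48/5;  2·(-1)·(5)·∫sin(3x)·sin(x) dx = -10·(0) = 0;  2·(4)·(5)·∫cos(2x)·sin(x) dx = 40·(-2/3) = -80/3.
  So ∫_0^π u² dx = π/2 + 8*π + 25*π/2 − 48/5 + 0 − 80/3 = -544/15 + 21*π.
  (u')² squared terms: (-8)²·∫sin(2x)² dx = 64·π/2 = 32*π;  (-3)²·∫cos(3x)² dx = 9·π/2 = 9*π/2;  (5)²·∫cos(x)² dx = 25·π/2 = 25*π/2.
  (u')² cross terms: 2·(-8)·(-3)·∫sin(2x)·cos(3x) dx = 48·(-4/5) = -192/5;  2·(-8)·(5)·∫sin(2x)·cos(x) dx = -80·(4/3) = -320/3;  2·(-3)·(5)·∫cos(3x)·cos(x) dx = -30·(0) = 0.
  So ∫_0^π (u')² dx = 32*π + 9*π/2 + 25*π/2 − 192/5 − 320/3 + 0 = -2176/15 + 49*π.
||u||_{H^1}^2 = (-544/15 + 21*π) + (-2176/15 + 49*π) = -544/3 + 70*π.


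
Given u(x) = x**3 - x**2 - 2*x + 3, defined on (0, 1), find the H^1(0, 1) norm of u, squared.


||u||_{H^1}^2 = 1717/210

The H^1 norm (squared) on an interval (0, L) is
  ||u||_{H^1}^2 = ∫_0^L u(x)^2 dx + ∫_0^L u'(x)^2 dx.
Compute u'(x) = 3*x**2 - 2*x - 2.
Then u(x)^2 = x**6 - 2*x**5 - 3*x**4 + 10*x**3 - 2*x**2 - 12*x + 9 and u'(x)^2 = 9*x**4 - 12*x**3 - 8*x**2 + 8*x + 4.
Integrate each monomial from 0 to 1 using ∫_0^1 c·x^n dx = c·1^(n+1)/(n+1):
  ∫_0^1 u(x)^2 dx = ∫_0^1 (x^6 - 2*x^5 - 3*x^4 + 10*x^3 - 2*x^2 - 12*x + 9) dx. Term by term:
    ∫_0^1 x^6 dx = 1/7;  ∫_0^1 -2*x^5 dx = -1/3;  ∫_0^1 -3*x^4 dx = -3/5;
    ∫_0^1 10*x^3 dx = 5/2;  ∫_0^1 -2*x^2 dx = -2/3;  ∫_0^1 -12*x dx = -6;
    ∫_0^1 9 dx = 9.
  Sum: 1/7 − 1/3 − 3/5 + 5/2 − 2/3 − 6 + 9 = 283/70.
  ∫_0^1 u'(x)^2 dx = ∫_0^1 (9*x^4 - 12*x^3 - 8*x^2 + 8*x + 4) dx. Term by term:
    ∫_0^1 9*x^4 dx = 9/5;  ∫_0^1 -12*x^3 dx = -3;  ∫_0^1 -8*x^2 dx = -8/3;
    ∫_0^1 8*x dx = 4;  ∫_0^1 4 dx = 4.
  Sum: 9/5 − 3 − 8/3 + 4 + 4 = 62/15.
Adding: ||u||_{H^1}^2 = 283/70 + 62/15 = 1717/210.


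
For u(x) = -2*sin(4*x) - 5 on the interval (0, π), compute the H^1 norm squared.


||u||_{H^1(0,π)}^2 = 59*π

u'(x) = -8*cos(4*x).
Expand u² and (u')² and integrate term by term on (0, π), using: for integers n ≥ 1, ∫_0^π sin²(nx) dx = ∫_0^π cos²(nx) dx = π/2; for n ≠ n', ∫_0^π sin(nx)sin(n'x) dx = ∫_0^π cos(nx)cos(n'x) dx = 0; and by product-to-sum, ∫_0^π sin(nx)cos(n'x) dx = ½∫_0^π [sin((n+n')x) + sin((n−n')x)] dx, which is 0 when n+n' is even and 2n/(n²−n'²) when n+n' is odd (it need not vanish on (0, π)). For the constant mode: ∫_0^π 1 dx = π, ∫_0^π cos(nx) dx = 0, ∫_0^π sin(nx) dx = (1−(−1)^n)/n.
  u² squared terms: (-5)²·∫1 dx = 25·π = 25*π;  (-2)²·∫sin(4x)² dx = 4·π/2 = 2*π.
  u² cross terms: 2·(-5)·(-2)·∫1·sin(4x) dx = 20·(0) = 0.
  So ∫_0^π u² dx = 25*π + 2*π + 0 = 27*π.
  (u')² squared terms: (-8)²·∫cos(4x)² dx = 64·π/2 = 32*π.
  So ∫_0^π (u')² dx = 32*π.
||u||_{H^1}^2 = (27*π) + (32*π) = 59*π.


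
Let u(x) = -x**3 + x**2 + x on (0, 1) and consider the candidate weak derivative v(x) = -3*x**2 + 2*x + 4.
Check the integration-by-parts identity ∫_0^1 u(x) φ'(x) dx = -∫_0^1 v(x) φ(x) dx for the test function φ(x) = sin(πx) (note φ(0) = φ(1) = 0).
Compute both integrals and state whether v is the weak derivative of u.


LHS = (-12 - π^2)/π^3, RHS = -7/π - 12/π^3. No, v is not the weak derivative of u.

u(x) = -x**3 + x**2 + x, classical derivative u'(x) = -3*x**2 + 2*x + 1.
φ(x) = sin(πx), so φ'(x) = π*cos(π*x).
Note φ(0) = φ(1) = 0, so the boundary term u·φ vanishes.
LHS = ∫_0^1 u(x) φ'(x) dx = ∫_0^1 (-π*x^3*cos(π*x) + π*x^2*cos(π*x) + π*x*cos(π*x)) dx. Term by term:
  ∫_0^1 π*x*cos(π*x) dx = -2/π;  ∫_0^1 π*x^2*cos(π*x) dx = -2/π;  ∫_0^1 -π*x^3*cos(π*x) dx = -12/π^3 + 3/π.
Sum: -2/π − 2/π + -12/π^3 + 3/π = (-12 - π^2)/π^3.
So LHS = (-12 - π^2)/π^3.
∫_0^1 v(x) φ(x) dx = ∫_0^1 (-3*x^2*sin(π*x) + 2*x*sin(π*x) + 4*sin(π*x)) dx. Term by term:
  ∫_0^1 4*sin(π*x) dx = 8/π;  ∫_0^1 -3*x^2*sin(π*x) dx = -3/π + 12/π^3;  ∫_0^1 2*x*sin(π*x) dx = 2/π.
Sum: 8/π + -3/π + 12/π^3 + 2/π = 12/π^3 + 7/π.
So RHS = -∫_0^1 v(x) φ(x) dx = -7/π - 12/π^3.
LHS − RHS = 6/π ≠ 0, so the identity fails.
(For a valid weak derivative the identity must hold for EVERY test function, in particular this one. The failure shows v is NOT the weak derivative of u.)
Correct weak derivative would be u'(x) = -3*x**2 + 2*x + 1.


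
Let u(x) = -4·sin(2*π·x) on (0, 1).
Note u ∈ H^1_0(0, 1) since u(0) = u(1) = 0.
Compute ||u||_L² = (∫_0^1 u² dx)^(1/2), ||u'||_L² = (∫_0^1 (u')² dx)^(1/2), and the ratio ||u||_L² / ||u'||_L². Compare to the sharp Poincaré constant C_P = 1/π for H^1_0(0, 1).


||u||_L² / ||u'||_L² = 1/(2*π) < C_P = 1/π.

u(x) = -4·sin(2*π·x), so u'(x) = -8*π*cos(2*π*x).
Writing u(x) = A·sin(kπx/L) with A = -4 and k = 2, use ∫_0^L sin²(kπx/L) dx = L/2 and ∫_0^L cos²(kπx/L) dx = L/2.
u² = 16·sin²(2*π·x) and (u')² = 64*π^2·cos²(2*π·x), and each of sin², cos² integrates to L/2 = 1/2 over (0, 1).
∫_0^1 u² dx = 8, so ||u||_L² = 2*sqrt(2).
∫_0^1 (u')² dx = 32*π^2, so ||u'||_L² = 4*sqrt(2)*π.
Ratio ||u||_L² / ||u'||_L² = 1/(2*π).
Sharp Poincaré constant on H^1_0(0, 1) is C_P = L/π = 1/π, achieved by sin(π·x).
This is the k = 2 harmonic; the ratio L/(kπ) is strictly less than C_P = L/π, consistent with the sharp inequality ||u||_L² ≤ C_P ||u'||_L².


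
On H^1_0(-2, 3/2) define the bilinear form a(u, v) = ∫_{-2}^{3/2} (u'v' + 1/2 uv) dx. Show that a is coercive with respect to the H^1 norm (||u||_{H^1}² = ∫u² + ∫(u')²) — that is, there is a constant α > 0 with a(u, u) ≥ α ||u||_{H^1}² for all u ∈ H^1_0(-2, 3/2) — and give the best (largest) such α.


α = (49 + 8*π^2)/(2*(4*π^2 + 49))

Coercivity of a(·,·) on H^1_0(-2, 3/2) means a(u, u) ≥ α ||u||_{H^1}² for every u ∈ H^1_0.
The interval has length L = 7/2, and Poincaré/coercivity depend only on L. Here a(u, u) = ∫(u')² + (1/2)·∫u².
Here 0 < c = 1/2 < 1. The condition a(u,u) ≥ α||u||_{H^1}² reads (1−α)∫(u')² ≥ (α−c)∫u². Any admissible α is ≤ 1 (rapidly oscillating u have ∫u²/∫(u')² → 0), and α = 1 would force 0 ≥ (1−c)∫u², impossible since c < 1; so 1−α > 0. By the sharp Poincaré inequality on H^1_0 of an interval of length L, ∫(u')² ≥ (π/L)²∫u² with equality for the first sine mode sin(π(x−x₀)/L) (x₀ the left endpoint), so the inequality holds for all u iff (1−α)(π/L)² ≥ α − c, i.e. α ≤ ((π/L)² + c)/((π/L)² + 1) = (1 + c(L/π)²)/(1 + (L/π)²). With (π/L)² = 4*π^2/49 and c = 1/2, the largest admissible constant is α = ((π/L)² + c)/((π/L)² + 1).
Simplifying, α = (49 + 8*π^2)/(2*(4*π^2 + 49)).


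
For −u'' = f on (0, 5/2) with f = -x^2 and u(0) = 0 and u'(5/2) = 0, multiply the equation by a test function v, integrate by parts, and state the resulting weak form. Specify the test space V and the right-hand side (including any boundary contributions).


V = {v ∈ H^1(0, 5/2) : v(0) = 0} (test functions vanish at x = 0 where u is specified); weak form: ∫_0^5/2 u'v' dx = ∫_0^5/2 (-x^2) v dx for all v ∈ V.

Multiply both sides by a test function v and integrate from 0 to 5/2:
  ∫_0^5/2 −u''(x) v(x) dx = ∫_0^5/2 f(x) v(x) dx.
Integrate the LHS by parts once:
  ∫_0^5/2 −u'' v dx = −[u'(x) v(x)]_0^5/2 + ∫_0^5/2 u'(x) v'(x) dx.
Thus ∫_0^5/2 u'(x) v'(x) dx = ∫_0^5/2 f(x) v(x) dx + [u'(x) v(x)]_0^5/2.
Choose V so that boundary terms are either known or forced to vanish.
Mixed BC: u(0) = 0 (Dirichlet) and u'(5/2) = 0 (Neumann). Define V = {v ∈ H^1(0, 5/2) : v(0) = 0}. Then [u' v]_0^5/2 = u'(5/2)·v(5/2) − u'(0)·0 = 0.
Weak formulation: find u (satisfying any essential BC) such that ∫_0^5/2 u'(x) v'(x) dx = ∫_0^5/2 f v dx for all v ∈ V (Dirichlet at 0 absorbed into V; the Neumann datum at x = 5/2 is zero, so no boundary term remains).
Substituting f(x) = -x^2, the right-hand side is ∫_0^5/2 (-x^2) v dx.


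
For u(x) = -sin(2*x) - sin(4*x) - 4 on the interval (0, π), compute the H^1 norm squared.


||u||_{H^1(0,π)}^2 = 27*π

u'(x) = -2*cos(2*x) - 4*cos(4*x).
Expand u² and (u')² and integrate term by term on (0, π), using: for integers n ≥ 1, ∫_0^π sin²(nx) dx = ∫_0^π cos²(nx) dx = π/2; for n ≠ n', ∫_0^π sin(nx)sin(n'x) dx = ∫_0^π cos(nx)cos(n'x) dx = 0; and by product-to-sum, ∫_0^π sin(nx)cos(n'x) dx = ½∫_0^π [sin((n+n')x) + sin((n−n')x)] dx, which is 0 when n+n' is even and 2n/(n²−n'²) when n+n' is odd (it need not vanish on (0, π)). For the constant mode: ∫_0^π 1 dx = π, ∫_0^π cos(nx) dx = 0, ∫_0^π sin(nx) dx = (1−(−1)^n)/n.
  u² squared terms: (-4)²·∫1 dx = 16·π = 16*π;  (-1)²·∫sin(2x)² dx = 1·π/2 = π/2;  (-1)²·∫sin(4x)² dx = 1·π/2 = π/2.
  u² cross terms: 2·(-4)·(-1)·∫1·sin(2x) dx = 8·(0) = 0;  2·(-4)·(-1)·∫1·sin(4x) dx = 8·(0) = 0;  2·(-1)·(-1)·∫sin(2x)·sin(4x) dx = 2·(0) = 0.
  So ∫_0^π u² dx = 16*π + π/2 + π/2 + 0 + 0 + 0 = 17*π.
  (u')² squared terms: (-4)²·∫cos(4x)² dx = 16·π/2 = 8*π;  (-2)²·∫cos(2x)² dx = 4·π/2 = 2*π.
  (u')² cross terms: 2·(-4)·(-2)·∫cos(4x)·cos(2x) dx = 16·(0) = 0.
  So ∫_0^π (u')² dx = 8*π + 2*π + 0 = 10*π.
||u||_{H^1}^2 = (17*π) + (10*π) = 27*π.


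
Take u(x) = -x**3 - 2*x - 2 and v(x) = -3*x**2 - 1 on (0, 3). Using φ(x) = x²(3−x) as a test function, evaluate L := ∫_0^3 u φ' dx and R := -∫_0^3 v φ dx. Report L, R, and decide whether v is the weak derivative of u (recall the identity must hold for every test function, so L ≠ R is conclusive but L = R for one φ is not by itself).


LHS = 432/5, RHS = 1593/20. No, v is not the weak derivative of u.

u(x) = -x**3 - 2*x - 2, classical derivative u'(x) = -3*x**2 - 2.
φ(x) = x²(3−x), so φ'(x) = 3*x*(2 - x).
Note φ(0) = φ(3) = 0, so the boundary term u·φ vanishes.
LHS = ∫_0^3 u(x) φ'(x) dx = ∫_0^3 (3*x^5 - 6*x^4 + 6*x^3 - 6*x^2 - 12*x) dx. Term by term:
  ∫_0^3 3*x^5 dx = 729/2;  ∫_0^3 -6*x^4 dx = -1458/5;  ∫_0^3 6*x^3 dx = 243/2;
  ∫_0^3 -6*x^2 dx = -54;  ∫_0^3 -12*x dx = -54.
Sum: 729/2 − 1458/5 + 243/2 − 54 − 54 = 432/5.
So LHS = 432/5.
∫_0^3 v(x) φ(x) dx = ∫_0^3 (3*x^5 - 9*x^4 + x^3 - 3*x^2) dx. Term by term:
  ∫_0^3 3*x^5 dx = 729/2;  ∫_0^3 -9*x^4 dx = -2187/5;  ∫_0^3 x^3 dx = 81/4;
  ∫_0^3 -3*x^2 dx = -27.
Sum: 729/2 − 2187/5 + 81/4 − 27 = -1593/20.
So RHS = -∫_0^3 v(x) φ(x) dx = 1593/20.
LHS − RHS = 27/4 ≠ 0, so the identity fails.
(For a valid weak derivative the identity must hold for EVERY test function, in particular this one. The failure shows v is NOT the weak derivative of u.)
Correct weak derivative would be u'(x) = -3*x**2 - 2.
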